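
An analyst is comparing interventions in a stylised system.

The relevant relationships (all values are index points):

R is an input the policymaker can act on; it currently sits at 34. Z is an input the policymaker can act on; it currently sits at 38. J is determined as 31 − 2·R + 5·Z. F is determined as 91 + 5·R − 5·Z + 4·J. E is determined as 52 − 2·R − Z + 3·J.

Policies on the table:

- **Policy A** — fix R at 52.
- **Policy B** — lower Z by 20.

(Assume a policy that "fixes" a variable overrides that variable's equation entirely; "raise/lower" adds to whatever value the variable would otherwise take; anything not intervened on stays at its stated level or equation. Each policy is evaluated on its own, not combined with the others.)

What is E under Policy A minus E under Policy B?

Policy A (R := 52):
  R = 52
  Z = 38
  J = 31 − 2·52 + 5·38 = 117
  E = 52 − 2·52 − 38 + 3·117 = 261
Policy B (Z − 20):
  R = 34
  Z = 38 − 20 = 18
  J = 31 − 2·34 + 5·18 = 53
  E = 52 − 2·34 − 18 + 3·53 = 125
E: 261 − 125 = 136

136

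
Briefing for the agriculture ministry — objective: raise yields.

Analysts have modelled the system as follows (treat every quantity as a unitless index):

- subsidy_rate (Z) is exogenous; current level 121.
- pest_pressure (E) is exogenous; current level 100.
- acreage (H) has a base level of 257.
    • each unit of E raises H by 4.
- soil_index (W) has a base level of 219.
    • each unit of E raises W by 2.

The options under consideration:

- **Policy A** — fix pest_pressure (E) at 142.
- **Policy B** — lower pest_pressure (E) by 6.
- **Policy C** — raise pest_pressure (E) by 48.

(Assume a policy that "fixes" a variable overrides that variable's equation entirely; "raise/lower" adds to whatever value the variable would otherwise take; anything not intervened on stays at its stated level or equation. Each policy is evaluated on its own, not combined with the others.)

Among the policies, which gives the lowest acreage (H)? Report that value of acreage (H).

633

Policy A (E := 142):
  E = 142
  H = 257 + 4·142 = 825
Policy B (E − 6):
  E = 100 − 6 = 94
  H = 257 + 4·94 = 633
Policy C (E + 48):
  E = 100 + 48 = 148
  H = 257 + 4·148 = 849
Comparing — Policy A: H=825, Policy B: H=633, Policy C: H=849. Lowest is 633 (Policy B).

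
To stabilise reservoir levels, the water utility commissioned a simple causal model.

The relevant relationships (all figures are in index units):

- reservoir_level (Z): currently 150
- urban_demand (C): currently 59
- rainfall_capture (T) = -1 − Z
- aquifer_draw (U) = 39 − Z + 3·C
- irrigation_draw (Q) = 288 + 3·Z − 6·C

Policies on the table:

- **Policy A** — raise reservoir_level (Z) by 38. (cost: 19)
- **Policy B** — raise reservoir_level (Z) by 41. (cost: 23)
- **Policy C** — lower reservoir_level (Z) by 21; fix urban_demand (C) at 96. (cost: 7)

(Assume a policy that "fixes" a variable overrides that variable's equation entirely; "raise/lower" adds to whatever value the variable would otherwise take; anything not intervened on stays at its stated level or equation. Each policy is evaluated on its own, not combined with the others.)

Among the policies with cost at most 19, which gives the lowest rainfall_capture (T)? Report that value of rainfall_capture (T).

Policy A (Z + 38):
  Z = 150 + 38 = 188
  T = -1 − 188 = -189
Policy C (Z − 21, C := 96):
  Z = 150 − 21 = 129
  T = -1 − 129 = -130
Comparing — Policy A: T=-189, Policy C: T=-130. Lowest is -189 (Policy A).

-189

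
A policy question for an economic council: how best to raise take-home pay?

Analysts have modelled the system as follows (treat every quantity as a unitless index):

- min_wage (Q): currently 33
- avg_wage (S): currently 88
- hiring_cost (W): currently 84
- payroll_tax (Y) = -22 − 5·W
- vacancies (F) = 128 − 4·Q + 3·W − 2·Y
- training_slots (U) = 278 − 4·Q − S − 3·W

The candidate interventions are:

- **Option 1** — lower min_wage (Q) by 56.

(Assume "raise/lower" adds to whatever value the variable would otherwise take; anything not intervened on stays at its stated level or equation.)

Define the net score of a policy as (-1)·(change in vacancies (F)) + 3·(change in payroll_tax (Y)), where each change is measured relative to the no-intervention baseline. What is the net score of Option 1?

-224

Baseline:
  Q = 33
  W = 84
  Y = -22 − 5·84 = -442
  F = 128 − 4·33 + 3·84 − 2·(-442) = 1132
Option 1 (Q − 56):
  Q = 33 − 56 = -23
  W = 84
  Y = -22 − 5·84 = -442
  F = 128 − 4·(-23) + 3·84 − 2·(-442) = 1356
ΔF = 1356 − 1132 = 224; ΔY = -442 − (-442) = 0
Score = (-1)·224 + 3·0 = -224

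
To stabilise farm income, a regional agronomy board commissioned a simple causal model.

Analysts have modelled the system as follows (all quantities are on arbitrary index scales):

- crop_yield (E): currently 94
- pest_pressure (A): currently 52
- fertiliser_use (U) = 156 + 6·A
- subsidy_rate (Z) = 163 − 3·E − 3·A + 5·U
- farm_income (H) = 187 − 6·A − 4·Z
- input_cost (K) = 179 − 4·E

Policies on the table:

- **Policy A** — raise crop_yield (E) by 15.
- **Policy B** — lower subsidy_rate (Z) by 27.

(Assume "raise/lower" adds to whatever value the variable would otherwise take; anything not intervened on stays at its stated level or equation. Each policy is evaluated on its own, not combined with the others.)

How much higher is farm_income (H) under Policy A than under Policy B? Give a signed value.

Policy A (E + 15):
  E = 94 + 15 = 109
  A = 52
  U = 156 + 6·52 = 468
  Z = 163 − 3·109 − 3·52 + 5·468 = 2020
  H = 187 − 6·52 − 4·2020 = -8205
Policy B (Z − 27):
  E = 94
  A = 52
  U = 156 + 6·52 = 468
  Z = 163 − 3·94 − 3·52 + 5·468 (−27 from intervention) = 2038
  H = 187 − 6·52 − 4·2038 = -8277
H: -8205 − (-8277) = 72

72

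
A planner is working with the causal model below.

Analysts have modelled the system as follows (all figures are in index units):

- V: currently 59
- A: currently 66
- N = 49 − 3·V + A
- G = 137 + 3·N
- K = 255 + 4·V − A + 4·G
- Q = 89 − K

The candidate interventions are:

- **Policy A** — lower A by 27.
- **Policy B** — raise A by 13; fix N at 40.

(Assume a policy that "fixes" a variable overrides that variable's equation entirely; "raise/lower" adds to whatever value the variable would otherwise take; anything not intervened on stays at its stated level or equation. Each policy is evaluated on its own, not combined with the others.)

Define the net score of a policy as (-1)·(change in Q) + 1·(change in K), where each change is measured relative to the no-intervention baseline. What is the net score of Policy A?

Baseline:
  V = 59
  A = 66
  N = 49 − 3·59 + 66 = -62
  G = 137 + 3·(-62) = -49
  K = 255 + 4·59 − 66 + 4·(-49) = 229
  Q = 89 − 229 = -140
Policy A (A − 27):
  V = 59
  A = 66 − 27 = 39
  N = 49 − 3·59 + 39 = -89
  G = 137 + 3·(-89) = -130
  K = 255 + 4·59 − 39 + 4·(-130) = -68
  Q = 89 − (-68) = 157
ΔQ = 157 − (-140) = 297; ΔK = -68 − 229 = -297
Score = (-1)·297 + 1·(-297) = -594

-594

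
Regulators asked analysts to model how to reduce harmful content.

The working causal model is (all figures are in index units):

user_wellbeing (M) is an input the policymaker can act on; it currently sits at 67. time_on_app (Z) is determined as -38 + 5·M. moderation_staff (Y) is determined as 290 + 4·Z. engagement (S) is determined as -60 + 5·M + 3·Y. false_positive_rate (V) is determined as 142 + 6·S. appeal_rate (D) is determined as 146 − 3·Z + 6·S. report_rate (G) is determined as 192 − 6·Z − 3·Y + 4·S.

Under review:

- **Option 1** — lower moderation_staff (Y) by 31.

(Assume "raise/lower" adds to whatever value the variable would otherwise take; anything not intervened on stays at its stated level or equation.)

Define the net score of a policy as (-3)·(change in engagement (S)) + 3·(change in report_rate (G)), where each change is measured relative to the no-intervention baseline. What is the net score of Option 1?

-558

Baseline:
  M = 67
  Z = -38 + 5·67 = 297
  Y = 290 + 4·297 = 1478
  S = -60 + 5·67 + 3·1478 = 4709
  G = 192 − 6·297 − 3·1478 + 4·4709 = 12812
Option 1 (Y − 31):
  M = 67
  Z = -38 + 5·67 = 297
  Y = 290 + 4·297 (−31 from intervention) = 1447
  S = -60 + 5·67 + 3·1447 = 4616
  G = 192 − 6·297 − 3·1447 + 4·4616 = 12533
ΔS = 4616 − 4709 = -93; ΔG = 12533 − 12812 = -279
Score = (-3)·(-93) + 3·(-279) = -558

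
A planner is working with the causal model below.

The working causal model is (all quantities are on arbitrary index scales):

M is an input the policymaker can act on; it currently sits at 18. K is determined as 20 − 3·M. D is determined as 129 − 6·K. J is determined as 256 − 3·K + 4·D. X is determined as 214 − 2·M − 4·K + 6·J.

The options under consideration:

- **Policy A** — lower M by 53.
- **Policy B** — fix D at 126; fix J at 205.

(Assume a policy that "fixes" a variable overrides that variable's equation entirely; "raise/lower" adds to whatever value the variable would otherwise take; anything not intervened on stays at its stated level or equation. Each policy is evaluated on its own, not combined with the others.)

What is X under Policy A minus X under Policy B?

-17378

Policy A (M − 53):
  M = 18 − 53 = -35
  K = 20 − 3·(-35) = 125
  D = 129 − 6·125 = -621
  J = 256 − 3·125 + 4·(-621) = -2603
  X = 214 − 2·(-35) − 4·125 + 6·(-2603) = -15834
Policy B (D := 126, J := 205):
  M = 18
  K = 20 − 3·18 = -34
  D = 126
  J = 205
  X = 214 − 2·18 − 4·(-34) + 6·205 = 1544
X: -15834 − 1544 = -17378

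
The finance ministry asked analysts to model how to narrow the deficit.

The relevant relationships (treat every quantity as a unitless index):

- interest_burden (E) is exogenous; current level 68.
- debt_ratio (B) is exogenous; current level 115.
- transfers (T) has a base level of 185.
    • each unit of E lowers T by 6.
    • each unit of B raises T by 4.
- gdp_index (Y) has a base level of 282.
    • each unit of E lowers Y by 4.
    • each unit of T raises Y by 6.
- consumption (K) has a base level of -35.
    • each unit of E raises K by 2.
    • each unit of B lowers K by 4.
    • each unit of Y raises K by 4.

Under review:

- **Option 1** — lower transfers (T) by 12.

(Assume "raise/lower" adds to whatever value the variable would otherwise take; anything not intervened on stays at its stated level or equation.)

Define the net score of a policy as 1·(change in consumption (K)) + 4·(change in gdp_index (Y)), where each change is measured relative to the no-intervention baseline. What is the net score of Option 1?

Baseline:
  E = 68
  B = 115
  T = 185 − 6·68 + 4·115 = 237
  Y = 282 − 4·68 + 6·237 = 1432
  K = -35 + 2·68 − 4·115 + 4·1432 = 5369
Option 1 (T − 12):
  E = 68
  B = 115
  T = 185 − 6·68 + 4·115 (−12 from intervention) = 225
  Y = 282 − 4·68 + 6·225 = 1360
  K = -35 + 2·68 − 4·115 + 4·1360 = 5081
ΔK = 5081 − 5369 = -288; ΔY = 1360 − 1432 = -72
Score = 1·(-288) + 4·(-72) = -576

-576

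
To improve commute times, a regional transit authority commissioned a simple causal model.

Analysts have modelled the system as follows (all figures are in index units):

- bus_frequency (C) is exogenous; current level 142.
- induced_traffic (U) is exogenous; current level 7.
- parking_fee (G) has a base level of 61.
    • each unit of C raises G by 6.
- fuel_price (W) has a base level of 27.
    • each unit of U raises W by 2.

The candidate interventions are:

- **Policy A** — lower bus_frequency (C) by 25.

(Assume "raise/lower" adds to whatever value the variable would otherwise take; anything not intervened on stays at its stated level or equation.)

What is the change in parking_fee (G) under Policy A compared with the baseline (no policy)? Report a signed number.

Baseline:
  C = 142
  G = 61 + 6·142 = 913
Policy A (C − 25):
  C = 142 − 25 = 117
  G = 61 + 6·117 = 763
Change in G: 763 − 913 = -150

-150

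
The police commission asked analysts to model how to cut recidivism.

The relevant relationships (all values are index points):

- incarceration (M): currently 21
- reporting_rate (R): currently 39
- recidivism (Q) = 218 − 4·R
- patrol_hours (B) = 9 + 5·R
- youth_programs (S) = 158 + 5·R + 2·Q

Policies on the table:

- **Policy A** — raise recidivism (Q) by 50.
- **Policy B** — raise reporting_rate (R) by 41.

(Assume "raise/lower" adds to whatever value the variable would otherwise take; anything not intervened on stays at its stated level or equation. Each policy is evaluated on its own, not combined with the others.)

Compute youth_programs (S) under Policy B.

354

Policy B (R + 41):
  R = 39 + 41 = 80
  Q = 218 − 4·80 = -102
  S = 158 + 5·80 + 2·(-102) = 354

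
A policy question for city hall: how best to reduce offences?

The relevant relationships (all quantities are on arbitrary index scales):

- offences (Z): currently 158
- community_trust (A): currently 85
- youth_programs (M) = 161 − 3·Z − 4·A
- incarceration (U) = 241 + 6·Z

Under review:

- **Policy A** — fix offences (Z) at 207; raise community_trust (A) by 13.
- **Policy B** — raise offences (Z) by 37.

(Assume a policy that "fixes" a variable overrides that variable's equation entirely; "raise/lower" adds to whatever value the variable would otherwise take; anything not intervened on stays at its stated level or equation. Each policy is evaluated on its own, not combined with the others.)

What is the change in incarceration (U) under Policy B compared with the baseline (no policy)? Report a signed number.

222

Baseline:
  Z = 158
  U = 241 + 6·158 = 1189
Policy B (Z + 37):
  Z = 158 + 37 = 195
  U = 241 + 6·195 = 1411
Change in U: 1411 − 1189 = 222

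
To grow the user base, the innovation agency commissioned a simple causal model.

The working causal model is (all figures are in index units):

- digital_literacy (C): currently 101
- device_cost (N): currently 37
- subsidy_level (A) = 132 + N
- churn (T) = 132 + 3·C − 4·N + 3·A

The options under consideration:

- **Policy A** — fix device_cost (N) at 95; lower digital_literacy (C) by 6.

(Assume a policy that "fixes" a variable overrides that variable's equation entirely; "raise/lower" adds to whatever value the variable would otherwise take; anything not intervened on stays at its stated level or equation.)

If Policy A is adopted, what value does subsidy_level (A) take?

Policy A (N := 95, C − 6):
  N = 95
  A = 132 + 95 = 227

227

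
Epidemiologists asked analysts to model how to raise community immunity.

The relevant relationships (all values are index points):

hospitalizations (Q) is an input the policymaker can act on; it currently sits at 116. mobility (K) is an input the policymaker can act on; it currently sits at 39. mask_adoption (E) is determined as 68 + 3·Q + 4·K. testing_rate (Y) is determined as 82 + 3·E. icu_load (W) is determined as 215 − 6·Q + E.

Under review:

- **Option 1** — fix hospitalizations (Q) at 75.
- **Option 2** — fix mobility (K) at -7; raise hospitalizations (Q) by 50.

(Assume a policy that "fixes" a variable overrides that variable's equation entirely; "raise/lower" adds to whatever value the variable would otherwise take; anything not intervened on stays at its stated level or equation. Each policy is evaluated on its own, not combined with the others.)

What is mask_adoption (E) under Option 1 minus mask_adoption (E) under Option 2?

Option 1 (Q := 75):
  Q = 75
  K = 39
  E = 68 + 3·75 + 4·39 = 449
Option 2 (K := -7, Q + 50):
  Q = 116 + 50 = 166
  K = -7
  E = 68 + 3·166 + 4·(-7) = 538
E: 449 − 538 = -89

-89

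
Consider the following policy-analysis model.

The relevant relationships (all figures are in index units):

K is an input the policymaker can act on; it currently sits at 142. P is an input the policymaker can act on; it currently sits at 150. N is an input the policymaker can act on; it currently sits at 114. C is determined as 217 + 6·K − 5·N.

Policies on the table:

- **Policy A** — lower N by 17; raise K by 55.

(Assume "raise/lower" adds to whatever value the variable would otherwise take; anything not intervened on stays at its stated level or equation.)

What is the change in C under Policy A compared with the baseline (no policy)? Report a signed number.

Baseline:
  K = 142
  N = 114
  C = 217 + 6·142 − 5·114 = 499
Policy A (N − 17, K + 55):
  K = 142 + 55 = 197
  N = 114 − 17 = 97
  C = 217 + 6·197 − 5·97 = 914
Change in C: 914 − 499 = 415

415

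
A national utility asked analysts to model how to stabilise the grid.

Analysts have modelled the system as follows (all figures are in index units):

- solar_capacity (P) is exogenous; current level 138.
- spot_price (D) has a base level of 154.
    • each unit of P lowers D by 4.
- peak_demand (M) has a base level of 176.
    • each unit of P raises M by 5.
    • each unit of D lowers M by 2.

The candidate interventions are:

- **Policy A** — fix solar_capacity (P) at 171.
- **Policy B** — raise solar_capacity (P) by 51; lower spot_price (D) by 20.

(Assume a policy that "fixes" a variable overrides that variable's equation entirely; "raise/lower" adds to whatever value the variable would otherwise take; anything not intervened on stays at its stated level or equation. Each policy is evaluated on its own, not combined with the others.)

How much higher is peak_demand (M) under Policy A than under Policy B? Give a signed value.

Policy A (P := 171):
  P = 171
  D = 154 − 4·171 = -530
  M = 176 + 5·171 − 2·(-530) = 2091
Policy B (P + 51, D − 20):
  P = 138 + 51 = 189
  D = 154 − 4·189 (−20 from intervention) = -622
  M = 176 + 5·189 − 2·(-622) = 2365
M: 2091 − 2365 = -274

-274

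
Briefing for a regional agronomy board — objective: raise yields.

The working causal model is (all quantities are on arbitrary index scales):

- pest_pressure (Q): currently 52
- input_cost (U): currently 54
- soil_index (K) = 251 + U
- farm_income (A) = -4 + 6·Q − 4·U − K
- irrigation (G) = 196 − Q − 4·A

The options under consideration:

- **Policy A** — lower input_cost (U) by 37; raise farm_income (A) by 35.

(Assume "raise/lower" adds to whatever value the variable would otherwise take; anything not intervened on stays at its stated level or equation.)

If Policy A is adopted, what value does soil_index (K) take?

Policy A (U − 37, A + 35):
  U = 54 − 37 = 17
  K = 251 + 17 = 268

268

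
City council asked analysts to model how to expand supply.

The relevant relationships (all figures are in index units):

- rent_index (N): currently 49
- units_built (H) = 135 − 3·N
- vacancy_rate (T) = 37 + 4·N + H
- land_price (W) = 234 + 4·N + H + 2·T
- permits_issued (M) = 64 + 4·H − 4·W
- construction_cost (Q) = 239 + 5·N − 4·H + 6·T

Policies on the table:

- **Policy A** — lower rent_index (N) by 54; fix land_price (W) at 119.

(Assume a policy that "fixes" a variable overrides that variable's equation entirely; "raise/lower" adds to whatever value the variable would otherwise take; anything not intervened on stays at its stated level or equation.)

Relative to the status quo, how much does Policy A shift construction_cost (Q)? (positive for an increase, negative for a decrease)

-1242

Baseline:
  N = 49
  H = 135 − 3·49 = -12
  T = 37 + 4·49 + (-12) = 221
  Q = 239 + 5·49 − 4·(-12) + 6·221 = 1858
Policy A (N − 54, W := 119):
  N = 49 − 54 = -5
  H = 135 − 3·(-5) = 150
  T = 37 + 4·(-5) + 150 = 167
  Q = 239 + 5·(-5) − 4·150 + 6·167 = 616
Change in Q: 616 − 1858 = -1242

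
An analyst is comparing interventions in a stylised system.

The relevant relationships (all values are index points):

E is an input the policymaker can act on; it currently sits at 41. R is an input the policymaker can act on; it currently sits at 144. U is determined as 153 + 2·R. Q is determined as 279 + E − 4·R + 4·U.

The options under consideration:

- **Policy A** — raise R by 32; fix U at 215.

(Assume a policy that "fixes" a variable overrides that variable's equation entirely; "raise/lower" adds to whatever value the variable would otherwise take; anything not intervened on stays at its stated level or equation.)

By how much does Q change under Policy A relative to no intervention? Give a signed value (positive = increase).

-1032

Baseline:
  E = 41
  R = 144
  U = 153 + 2·144 = 441
  Q = 279 + 41 − 4·144 + 4·441 = 1508
Policy A (R + 32, U := 215):
  E = 41
  R = 144 + 32 = 176
  U = 215
  Q = 279 + 41 − 4·176 + 4·215 = 476
Change in Q: 476 − 1508 = -1032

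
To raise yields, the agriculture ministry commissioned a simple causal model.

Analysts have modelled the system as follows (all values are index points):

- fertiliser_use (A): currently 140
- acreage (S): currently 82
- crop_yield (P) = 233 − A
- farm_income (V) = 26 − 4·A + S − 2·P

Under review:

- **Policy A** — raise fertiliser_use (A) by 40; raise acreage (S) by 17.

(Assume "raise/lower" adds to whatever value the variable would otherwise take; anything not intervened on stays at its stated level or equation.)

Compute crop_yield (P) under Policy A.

53

Policy A (A + 40, S + 17):
  A = 140 + 40 = 180
  P = 233 − 180 = 53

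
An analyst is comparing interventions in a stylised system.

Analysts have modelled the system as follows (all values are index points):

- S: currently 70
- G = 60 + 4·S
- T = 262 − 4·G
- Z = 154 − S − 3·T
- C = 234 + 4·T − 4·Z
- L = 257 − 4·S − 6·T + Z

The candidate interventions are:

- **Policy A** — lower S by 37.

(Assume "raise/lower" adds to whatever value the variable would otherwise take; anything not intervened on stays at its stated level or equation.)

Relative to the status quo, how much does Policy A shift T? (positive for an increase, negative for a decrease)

Baseline:
  S = 70
  G = 60 + 4·70 = 340
  T = 262 − 4·340 = -1098
Policy A (S − 37):
  S = 70 − 37 = 33
  G = 60 + 4·33 = 192
  T = 262 − 4·192 = -506
Change in T: -506 − (-1098) = 592

592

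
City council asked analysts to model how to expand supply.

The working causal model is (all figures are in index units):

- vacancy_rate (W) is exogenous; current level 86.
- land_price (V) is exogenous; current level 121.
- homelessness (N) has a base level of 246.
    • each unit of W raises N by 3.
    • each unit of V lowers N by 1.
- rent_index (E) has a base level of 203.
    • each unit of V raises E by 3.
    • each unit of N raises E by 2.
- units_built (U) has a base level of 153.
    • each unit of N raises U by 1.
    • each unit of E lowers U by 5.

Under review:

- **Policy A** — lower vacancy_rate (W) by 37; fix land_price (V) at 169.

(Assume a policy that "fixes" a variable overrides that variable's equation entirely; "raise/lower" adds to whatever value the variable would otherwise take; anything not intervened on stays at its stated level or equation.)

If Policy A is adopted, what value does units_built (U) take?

-5413

Policy A (W − 37, V := 169):
  W = 86 − 37 = 49
  V = 169
  N = 246 + 3·49 − 169 = 224
  E = 203 + 3·169 + 2·224 = 1158
  U = 153 + 224 − 5·1158 = -5413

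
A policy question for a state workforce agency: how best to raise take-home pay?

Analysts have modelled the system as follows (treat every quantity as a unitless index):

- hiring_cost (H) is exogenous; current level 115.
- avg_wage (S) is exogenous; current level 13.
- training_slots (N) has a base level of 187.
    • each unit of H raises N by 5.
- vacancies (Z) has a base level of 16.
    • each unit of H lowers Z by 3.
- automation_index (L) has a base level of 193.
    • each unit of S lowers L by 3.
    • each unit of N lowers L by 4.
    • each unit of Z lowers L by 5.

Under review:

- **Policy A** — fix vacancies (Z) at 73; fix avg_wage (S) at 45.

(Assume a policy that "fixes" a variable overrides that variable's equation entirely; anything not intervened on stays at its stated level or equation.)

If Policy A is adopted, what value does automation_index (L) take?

-3355

Policy A (Z := 73, S := 45):
  H = 115
  S = 45
  N = 187 + 5·115 = 762
  Z = 73
  L = 193 − 3·45 − 4·762 − 5·73 = -3355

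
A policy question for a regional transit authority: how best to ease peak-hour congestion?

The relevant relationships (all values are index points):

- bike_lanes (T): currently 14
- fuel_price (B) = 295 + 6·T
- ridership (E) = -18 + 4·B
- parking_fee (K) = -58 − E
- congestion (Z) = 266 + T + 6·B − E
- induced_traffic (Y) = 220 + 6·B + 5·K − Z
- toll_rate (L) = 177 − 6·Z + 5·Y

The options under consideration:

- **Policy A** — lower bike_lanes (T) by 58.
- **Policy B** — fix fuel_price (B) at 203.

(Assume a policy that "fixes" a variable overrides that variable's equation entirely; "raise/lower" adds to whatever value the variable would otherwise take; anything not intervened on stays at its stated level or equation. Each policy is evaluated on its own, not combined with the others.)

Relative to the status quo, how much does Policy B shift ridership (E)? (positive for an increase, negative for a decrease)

-704

Baseline:
  T = 14
  B = 295 + 6·14 = 379
  E = -18 + 4·379 = 1498
Policy B (B := 203):
  T = 14
  B = 203
  E = -18 + 4·203 = 794
Change in E: 794 − 1498 = -704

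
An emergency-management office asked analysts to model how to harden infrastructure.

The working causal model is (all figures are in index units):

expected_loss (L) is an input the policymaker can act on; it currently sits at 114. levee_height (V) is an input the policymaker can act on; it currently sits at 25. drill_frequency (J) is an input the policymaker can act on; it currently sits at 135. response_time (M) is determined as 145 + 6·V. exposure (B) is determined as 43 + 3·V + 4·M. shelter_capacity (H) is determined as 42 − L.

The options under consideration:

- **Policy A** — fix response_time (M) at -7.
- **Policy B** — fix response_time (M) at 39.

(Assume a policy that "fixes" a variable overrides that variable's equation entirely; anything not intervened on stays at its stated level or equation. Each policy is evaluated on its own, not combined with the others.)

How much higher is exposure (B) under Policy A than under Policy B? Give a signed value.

-184

Policy A (M := -7):
  V = 25
  M = -7
  B = 43 + 3·25 + 4·(-7) = 90
Policy B (M := 39):
  V = 25
  M = 39
  B = 43 + 3·25 + 4·39 = 274
B: 90 − 274 = -184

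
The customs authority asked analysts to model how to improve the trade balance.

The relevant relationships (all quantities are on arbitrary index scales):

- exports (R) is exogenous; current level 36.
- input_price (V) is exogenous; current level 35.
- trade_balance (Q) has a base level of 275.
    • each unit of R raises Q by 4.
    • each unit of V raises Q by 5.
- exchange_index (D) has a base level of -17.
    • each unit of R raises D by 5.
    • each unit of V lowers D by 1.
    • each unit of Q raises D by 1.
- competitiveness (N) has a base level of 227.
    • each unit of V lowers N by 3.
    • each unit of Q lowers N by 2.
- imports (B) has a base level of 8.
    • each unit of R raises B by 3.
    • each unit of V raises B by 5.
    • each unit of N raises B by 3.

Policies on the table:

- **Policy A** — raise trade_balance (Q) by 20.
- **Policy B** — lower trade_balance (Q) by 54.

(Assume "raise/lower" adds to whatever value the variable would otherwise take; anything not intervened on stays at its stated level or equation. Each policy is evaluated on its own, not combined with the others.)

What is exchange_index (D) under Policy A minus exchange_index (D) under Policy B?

Policy A (Q + 20):
  R = 36
  V = 35
  Q = 275 + 4·36 + 5·35 (+20 from intervention) = 614
  D = -17 + 5·36 − 35 + 614 = 742
Policy B (Q − 54):
  R = 36
  V = 35
  Q = 275 + 4·36 + 5·35 (−54 from intervention) = 540
  D = -17 + 5·36 − 35 + 540 = 668
D: 742 − 668 = 74

74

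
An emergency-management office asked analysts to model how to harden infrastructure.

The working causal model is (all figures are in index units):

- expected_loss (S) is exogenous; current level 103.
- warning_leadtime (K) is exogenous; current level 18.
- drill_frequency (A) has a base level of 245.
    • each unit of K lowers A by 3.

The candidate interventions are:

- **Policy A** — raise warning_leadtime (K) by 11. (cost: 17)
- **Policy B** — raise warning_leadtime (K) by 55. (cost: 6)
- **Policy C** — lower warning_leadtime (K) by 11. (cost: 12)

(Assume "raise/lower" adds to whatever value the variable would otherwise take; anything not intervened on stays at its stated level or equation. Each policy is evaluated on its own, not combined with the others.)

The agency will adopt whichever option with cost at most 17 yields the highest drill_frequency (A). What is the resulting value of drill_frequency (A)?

Policy A (K + 11):
  K = 18 + 11 = 29
  A = 245 − 3·29 = 158
Policy B (K + 55):
  K = 18 + 55 = 73
  A = 245 − 3·73 = 26
Policy C (K − 11):
  K = 18 − 11 = 7
  A = 245 − 3·7 = 224
Comparing — Policy A: A=158, Policy B: A=26, Policy C: A=224. Highest is 224 (Policy C).

224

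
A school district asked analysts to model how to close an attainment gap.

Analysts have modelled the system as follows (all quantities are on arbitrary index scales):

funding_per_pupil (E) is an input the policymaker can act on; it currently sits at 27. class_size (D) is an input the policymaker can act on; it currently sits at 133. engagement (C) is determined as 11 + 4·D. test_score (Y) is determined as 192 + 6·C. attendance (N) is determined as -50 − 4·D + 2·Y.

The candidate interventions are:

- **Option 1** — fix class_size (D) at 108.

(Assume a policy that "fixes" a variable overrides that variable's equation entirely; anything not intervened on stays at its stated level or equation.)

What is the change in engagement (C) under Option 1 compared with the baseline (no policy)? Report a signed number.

Baseline:
  D = 133
  C = 11 + 4·133 = 543
Option 1 (D := 108):
  D = 108
  C = 11 + 4·108 = 443
Change in C: 443 − 543 = -100

-100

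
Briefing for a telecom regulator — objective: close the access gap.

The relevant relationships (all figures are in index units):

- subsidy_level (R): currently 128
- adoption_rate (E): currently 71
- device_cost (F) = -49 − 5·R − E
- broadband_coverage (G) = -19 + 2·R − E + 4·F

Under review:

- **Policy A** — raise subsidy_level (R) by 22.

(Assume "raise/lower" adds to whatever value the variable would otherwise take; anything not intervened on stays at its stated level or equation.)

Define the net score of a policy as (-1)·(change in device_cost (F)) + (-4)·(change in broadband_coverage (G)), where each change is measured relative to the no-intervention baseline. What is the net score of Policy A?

Baseline:
  R = 128
  E = 71
  F = -49 − 5·128 − 71 = -760
  G = -19 + 2·128 − 71 + 4·(-760) = -2874
Policy A (R + 22):
  R = 128 + 22 = 150
  E = 71
  F = -49 − 5·150 − 71 = -870
  G = -19 + 2·150 − 71 + 4·(-870) = -3270
ΔF = -870 − (-760) = -110; ΔG = -3270 − (-2874) = -396
Score = (-1)·(-110) + (-4)·(-396) = 1694

1694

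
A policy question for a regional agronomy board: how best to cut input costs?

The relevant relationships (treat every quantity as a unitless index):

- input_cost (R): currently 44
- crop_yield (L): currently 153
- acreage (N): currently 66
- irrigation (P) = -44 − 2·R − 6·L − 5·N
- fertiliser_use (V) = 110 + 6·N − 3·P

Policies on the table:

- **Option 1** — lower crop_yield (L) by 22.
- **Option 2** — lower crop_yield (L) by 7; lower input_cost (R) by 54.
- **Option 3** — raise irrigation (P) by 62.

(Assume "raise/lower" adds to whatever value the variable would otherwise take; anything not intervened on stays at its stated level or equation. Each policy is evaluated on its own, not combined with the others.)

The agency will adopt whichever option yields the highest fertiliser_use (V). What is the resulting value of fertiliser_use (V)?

4460

Option 1 (L − 22):
  R = 44
  L = 153 − 22 = 131
  N = 66
  P = -44 − 2·44 − 6·131 − 5·66 = -1248
  V = 110 + 6·66 − 3·(-1248) = 4250
Option 2 (L − 7, R − 54):
  R = 44 − 54 = -10
  L = 153 − 7 = 146
  N = 66
  P = -44 − 2·(-10) − 6·146 − 5·66 = -1230
  V = 110 + 6·66 − 3·(-1230) = 4196
Option 3 (P + 62):
  R = 44
  L = 153
  N = 66
  P = -44 − 2·44 − 6·153 − 5·66 (+62 from intervention) = -1318
  V = 110 + 6·66 − 3·(-1318) = 4460
Comparing — Option 1: V=4250, Option 2: V=4196, Option 3: V=4460. Highest is 4460 (Option 3).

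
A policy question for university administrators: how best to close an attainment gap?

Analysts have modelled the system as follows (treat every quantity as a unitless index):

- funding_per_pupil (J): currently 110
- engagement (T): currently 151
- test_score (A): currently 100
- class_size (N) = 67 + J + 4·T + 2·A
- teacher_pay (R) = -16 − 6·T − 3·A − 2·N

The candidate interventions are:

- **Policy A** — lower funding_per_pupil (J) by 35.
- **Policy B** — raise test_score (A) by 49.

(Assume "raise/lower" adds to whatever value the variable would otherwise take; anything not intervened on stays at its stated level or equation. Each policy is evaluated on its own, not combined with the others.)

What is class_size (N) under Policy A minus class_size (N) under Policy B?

-133

Policy A (J − 35):
  J = 110 − 35 = 75
  T = 151
  A = 100
  N = 67 + 75 + 4·151 + 2·100 = 946
Policy B (A + 49):
  J = 110
  T = 151
  A = 100 + 49 = 149
  N = 67 + 110 + 4·151 + 2·149 = 1079
N: 946 − 1079 = -133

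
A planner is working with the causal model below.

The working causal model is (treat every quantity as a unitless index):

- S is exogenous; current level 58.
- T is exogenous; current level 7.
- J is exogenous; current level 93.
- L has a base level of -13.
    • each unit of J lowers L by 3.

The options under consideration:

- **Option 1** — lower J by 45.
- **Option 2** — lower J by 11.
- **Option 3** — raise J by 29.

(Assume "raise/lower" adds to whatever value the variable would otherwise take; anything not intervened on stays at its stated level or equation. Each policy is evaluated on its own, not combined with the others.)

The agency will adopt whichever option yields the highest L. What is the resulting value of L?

-157

Option 1 (J − 45):
  J = 93 − 45 = 48
  L = -13 − 3·48 = -157
Option 2 (J − 11):
  J = 93 − 11 = 82
  L = -13 − 3·82 = -259
Option 3 (J + 29):
  J = 93 + 29 = 122
  L = -13 − 3·122 = -379
Comparing — Option 1: L=-157, Option 2: L=-259, Option 3: L=-379. Highest is -157 (Option 1).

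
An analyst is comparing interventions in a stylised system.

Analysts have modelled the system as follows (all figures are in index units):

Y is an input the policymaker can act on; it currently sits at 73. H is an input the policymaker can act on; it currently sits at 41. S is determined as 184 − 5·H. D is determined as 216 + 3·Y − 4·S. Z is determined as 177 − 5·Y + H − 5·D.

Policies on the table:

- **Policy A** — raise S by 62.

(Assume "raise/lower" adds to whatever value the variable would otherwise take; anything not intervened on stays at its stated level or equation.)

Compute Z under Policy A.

Policy A (S + 62):
  Y = 73
  H = 41
  S = 184 − 5·41 (+62 from intervention) = 41
  D = 216 + 3·73 − 4·41 = 271
  Z = 177 − 5·73 + 41 − 5·271 = -1502

-1502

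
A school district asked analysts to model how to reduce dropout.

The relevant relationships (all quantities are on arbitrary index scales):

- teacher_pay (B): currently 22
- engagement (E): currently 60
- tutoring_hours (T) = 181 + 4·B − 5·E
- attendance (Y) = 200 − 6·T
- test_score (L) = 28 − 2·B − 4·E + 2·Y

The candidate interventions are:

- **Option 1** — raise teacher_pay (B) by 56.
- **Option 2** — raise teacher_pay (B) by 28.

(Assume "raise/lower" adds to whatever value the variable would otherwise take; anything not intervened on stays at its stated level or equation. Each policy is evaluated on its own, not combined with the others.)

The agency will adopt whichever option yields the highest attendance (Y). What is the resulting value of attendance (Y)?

Option 1 (B + 56):
  B = 22 + 56 = 78
  E = 60
  T = 181 + 4·78 − 5·60 = 193
  Y = 200 − 6·193 = -958
Option 2 (B + 28):
  B = 22 + 28 = 50
  E = 60
  T = 181 + 4·50 − 5·60 = 81
  Y = 200 − 6·81 = -286
Comparing — Option 1: Y=-958, Option 2: Y=-286. Highest is -286 (Option 2).

-286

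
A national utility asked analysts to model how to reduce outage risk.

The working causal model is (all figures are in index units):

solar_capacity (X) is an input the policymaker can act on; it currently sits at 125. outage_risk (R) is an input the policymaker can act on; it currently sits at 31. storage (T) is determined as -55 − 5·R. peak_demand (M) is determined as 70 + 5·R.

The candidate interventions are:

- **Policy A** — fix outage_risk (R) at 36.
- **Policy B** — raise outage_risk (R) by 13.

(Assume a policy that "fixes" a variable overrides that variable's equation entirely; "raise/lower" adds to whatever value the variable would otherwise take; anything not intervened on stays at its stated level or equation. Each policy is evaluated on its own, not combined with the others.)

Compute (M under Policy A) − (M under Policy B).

-40

Policy A (R := 36):
  R = 36
  M = 70 + 5·36 = 250
Policy B (R + 13):
  R = 31 + 13 = 44
  M = 70 + 5·44 = 290
M: 250 − 290 = -40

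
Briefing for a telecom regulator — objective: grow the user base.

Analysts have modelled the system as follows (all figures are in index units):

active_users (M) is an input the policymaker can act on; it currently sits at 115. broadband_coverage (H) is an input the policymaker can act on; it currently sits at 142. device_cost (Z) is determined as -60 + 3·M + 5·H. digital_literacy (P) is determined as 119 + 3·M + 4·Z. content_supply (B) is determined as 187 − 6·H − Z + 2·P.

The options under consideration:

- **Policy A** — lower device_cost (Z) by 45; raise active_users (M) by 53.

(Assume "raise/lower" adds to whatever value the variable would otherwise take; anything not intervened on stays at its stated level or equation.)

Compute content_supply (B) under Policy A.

Policy A (Z − 45, M + 53):
  M = 115 + 53 = 168
  H = 142
  Z = -60 + 3·168 + 5·142 (−45 from intervention) = 1109
  P = 119 + 3·168 + 4·1109 = 5059
  B = 187 − 6·142 − 1109 + 2·5059 = 8344

8344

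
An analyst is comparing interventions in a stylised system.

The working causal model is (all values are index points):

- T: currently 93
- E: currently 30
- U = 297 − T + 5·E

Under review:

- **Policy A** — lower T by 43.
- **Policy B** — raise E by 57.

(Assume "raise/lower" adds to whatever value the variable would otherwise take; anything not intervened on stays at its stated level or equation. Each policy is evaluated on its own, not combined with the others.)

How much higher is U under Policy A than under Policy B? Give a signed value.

-242

Policy A (T − 43):
  T = 93 − 43 = 50
  E = 30
  U = 297 − 50 + 5·30 = 397
Policy B (E + 57):
  T = 93
  E = 30 + 57 = 87
  U = 297 − 93 + 5·87 = 639
U: 397 − 639 = -242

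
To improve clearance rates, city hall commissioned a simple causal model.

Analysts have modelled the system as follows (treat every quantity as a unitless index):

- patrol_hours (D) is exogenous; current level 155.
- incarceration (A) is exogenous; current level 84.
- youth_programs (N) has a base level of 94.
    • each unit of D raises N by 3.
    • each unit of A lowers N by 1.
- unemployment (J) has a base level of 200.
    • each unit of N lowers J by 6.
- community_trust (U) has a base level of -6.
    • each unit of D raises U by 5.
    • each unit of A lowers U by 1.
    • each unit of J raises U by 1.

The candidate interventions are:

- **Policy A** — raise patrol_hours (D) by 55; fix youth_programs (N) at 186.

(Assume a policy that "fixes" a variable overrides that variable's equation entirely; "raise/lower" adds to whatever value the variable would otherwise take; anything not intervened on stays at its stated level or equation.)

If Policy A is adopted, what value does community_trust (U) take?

44

Policy A (D + 55, N := 186):
  D = 155 + 55 = 210
  A = 84
  N = 186
  J = 200 − 6·186 = -916
  U = -6 + 5·210 − 84 + (-916) = 44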